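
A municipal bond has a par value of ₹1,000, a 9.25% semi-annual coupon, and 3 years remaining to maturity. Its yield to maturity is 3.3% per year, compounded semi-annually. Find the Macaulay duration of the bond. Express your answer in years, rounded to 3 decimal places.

2.714 years

Periodic yield y = 0.0165. Discount each cash flow and weight by its period:
  t   CF        PV=CF/(1+0.0165)^t    t·PV
  1        46.25        45.4993        45.4993
  2        46.25        44.7607        89.5214
  3        46.25        44.0341       132.1024
  4        46.25        43.3194       173.2775
  5        46.25        42.6162       213.0810
  6     1,046.25       948.3992     5,690.3951
  Σ                  1,168.6289     6,343.8768
Price P = Σ PV = 1,168.6289.
Macaulay duration = Σ(t·PV) / P = 6,343.8768 / 1,168.6289 = 5.42848 half-year periods.
In years: 5.42848 / 2 = 2.71424 years.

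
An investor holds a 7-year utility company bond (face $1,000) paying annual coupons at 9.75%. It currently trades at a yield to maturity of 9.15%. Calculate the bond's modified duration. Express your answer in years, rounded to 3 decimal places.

4.959 years

Periodic yield y = 0.0915. First find Macaulay duration:
  t   CF        PV=CF/(1+0.0915)^t    t·PV
  1        97.50        89.3266        89.3266
  2        97.50        81.8384       163.6768
  3        97.50        74.9779       224.9338
  4        97.50        68.6926       274.7702
  5        97.50        62.9341       314.6704
  6        97.50        57.6583       345.9501
  7     1,097.50       594.6184     4,162.3288
  Σ                  1,030.0463     5,575.6567
P = 1,030.0463; Macaulay duration = 5,575.6567 / 1,030.0463 = 5.41302 years.
Modified duration = D_Mac / (1 + y) = 5.41302 / 1.0915 = 4.95924 years.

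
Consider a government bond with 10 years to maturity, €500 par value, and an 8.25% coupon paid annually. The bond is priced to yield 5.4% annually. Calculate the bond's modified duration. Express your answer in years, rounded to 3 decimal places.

Periodic yield y = 0.054. First find Macaulay duration:
  t   CF        PV=CF/(1+0.054)^t    t·PV
  1        41.25        39.1366        39.1366
  2        41.25        37.1315        74.2630
  3        41.25        35.2291       105.6874
  4        41.25        33.4242       133.6970
  5        41.25        31.7118       158.5590
  6        41.25        30.0871       180.5226
  7        41.25        28.5456       199.8194
  8        41.25        27.0831       216.6651
  9        41.25        25.6956       231.2602
  10      541.25       319.8835     3,198.8347
  Σ                    607.9283     4,538.4452
P = 607.9283; Macaulay duration = 4,538.4452 / 607.9283 = 7.46543 years.
Modified duration = D_Mac / (1 + y) = 7.46543 / 1.054 = 7.08295 years.

7.083 years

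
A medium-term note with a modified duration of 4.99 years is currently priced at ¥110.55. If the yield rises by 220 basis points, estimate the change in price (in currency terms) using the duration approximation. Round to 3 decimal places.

Duration approximation: ΔP/P ≈ -D_mod · Δy = -4.99 × (+0.022) = -0.109780.
ΔP ≈ 110.55 × (-0.109780) = -12.136179.

-¥12.136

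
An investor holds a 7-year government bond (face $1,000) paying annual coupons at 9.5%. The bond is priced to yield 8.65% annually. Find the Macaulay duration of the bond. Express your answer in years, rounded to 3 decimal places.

Periodic yield y = 0.0865. Discount each cash flow and weight by its year:
  t   CF        PV=CF/(1+0.0865)^t    t·PV
  1        95.00        87.4367        87.4367
  2        95.00        80.4756       160.9512
  3        95.00        74.0686       222.2059
  4        95.00        68.1718       272.6872
  5        95.00        62.7444       313.7220
  6        95.00        57.7491       346.4946
  7     1,095.00       612.6409     4,288.4865
  Σ                  1,043.2872     5,691.9840
Price P = Σ PV = 1,043.2872.
Macaulay duration = Σ(t·PV) / P = 5,691.9840 / 1,043.2872 = 5.45582 years.

5.456 years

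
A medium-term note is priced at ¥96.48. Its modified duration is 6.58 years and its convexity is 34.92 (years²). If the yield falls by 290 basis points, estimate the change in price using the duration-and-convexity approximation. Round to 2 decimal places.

+¥19.83

Duration effect: -D_mod·Δy = -6.58 × (-0.029) = +0.190820
Convexity effect: ½·C·(Δy)² = 0.5 × 34.92 × (-0.029)² = +0.01468386
ΔP/P ≈ +0.190820 + 0.01468386 = +0.20550386
ΔP ≈ 96.48 × (+0.20550386) = +19.8270124128.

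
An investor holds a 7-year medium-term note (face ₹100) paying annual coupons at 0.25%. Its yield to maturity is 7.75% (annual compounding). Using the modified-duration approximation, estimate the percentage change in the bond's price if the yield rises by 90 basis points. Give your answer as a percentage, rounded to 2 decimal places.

-5.79%

Periodic yield y = 0.0775. Modified duration first:
  t   CF        PV=CF/(1+0.0775)^t    t·PV
  1         0.25         0.2320         0.2320
  2         0.25         0.2153         0.4307
  3         0.25         0.1998         0.5995
  4         0.25         0.1855         0.7419
  5         0.25         0.1721         0.8606
  6         0.25         0.1597         0.9585
  7       100.25        59.4516       416.1611
  Σ                     60.6161       419.9843
P = 60.6161; D_Mac = 6.92859 yrs; D_mod = 6.92859/(1+0.0775) = 6.43025 yrs.
ΔP/P ≈ -D_mod · Δy = -6.43025 × (+0.009) = -0.057872 = -5.7872%.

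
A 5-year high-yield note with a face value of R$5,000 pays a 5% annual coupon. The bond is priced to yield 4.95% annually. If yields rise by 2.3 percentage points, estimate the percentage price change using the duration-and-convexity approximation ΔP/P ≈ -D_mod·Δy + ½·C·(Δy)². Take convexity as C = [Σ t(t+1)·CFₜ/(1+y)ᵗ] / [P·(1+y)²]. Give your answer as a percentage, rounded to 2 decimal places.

With y = 0.0495:
  t   CF        PV=CF/(1+0.0495)^t    t·PV        t(t+1)·PV
  1       250.00       238.2087       238.2087         476.4173
  2       250.00       226.9735       453.9470       1,361.8409
  3       250.00       216.2682       648.8046       2,595.2185
  4       250.00       206.0678       824.2714       4,121.3570
  5     5,250.00     4,123.3205    20,616.6023     123,699.6137
  Σ                  5,010.8387    22,781.8339     132,254.4474
P = 5,010.8387; D_Mac = 4.54651 yrs; D_mod = 4.33207 yrs; C = 23.96266.
Duration effect: -4.33207 × (+0.023) = -0.099638
Convexity effect: 0.5 × 23.96266 × (0.023)² = +0.0063381
ΔP/P ≈ -0.099638 + 0.0063381 = -0.093300 = -9.3300%.

-9.33%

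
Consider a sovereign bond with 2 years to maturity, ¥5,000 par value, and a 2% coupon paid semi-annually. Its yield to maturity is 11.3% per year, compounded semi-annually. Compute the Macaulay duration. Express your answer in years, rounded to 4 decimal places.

Periodic yield y = 0.0565. Discount each cash flow and weight by its period:
  t   CF        PV=CF/(1+0.0565)^t    t·PV
  1        50.00        47.3261        47.3261
  2        50.00        44.7952        89.5903
  3        50.00        42.3996       127.1987
  4     5,050.00     4,053.3432    16,213.3726
  Σ                  4,187.8640    16,477.4877
Price P = Σ PV = 4,187.8640.
Macaulay duration = Σ(t·PV) / P = 16,477.4877 / 4,187.8640 = 3.93458 half-year periods.
In years: 3.93458 / 2 = 1.96729 years.

1.9673 years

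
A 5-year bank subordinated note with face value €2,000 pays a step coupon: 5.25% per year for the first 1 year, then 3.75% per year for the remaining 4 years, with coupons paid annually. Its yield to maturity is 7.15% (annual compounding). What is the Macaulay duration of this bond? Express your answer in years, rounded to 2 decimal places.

4.56 years

Periodic yield y = 0.0715. Discount each cash flow and weight by its year:
  t   CF        PV=CF/(1+0.0715)^t    t·PV
  1       105.00        97.9935        97.9935
  2        75.00        65.3246       130.6492
  3        75.00        60.9656       182.8968
  4        75.00        56.8974       227.5897
  5     2,075.00     1,469.1198     7,345.5992
  Σ                  1,750.3009     7,984.7283
Price P = Σ PV = 1,750.3009.
Macaulay duration = Σ(t·PV) / P = 7,984.7283 / 1,750.3009 = 4.56192 years.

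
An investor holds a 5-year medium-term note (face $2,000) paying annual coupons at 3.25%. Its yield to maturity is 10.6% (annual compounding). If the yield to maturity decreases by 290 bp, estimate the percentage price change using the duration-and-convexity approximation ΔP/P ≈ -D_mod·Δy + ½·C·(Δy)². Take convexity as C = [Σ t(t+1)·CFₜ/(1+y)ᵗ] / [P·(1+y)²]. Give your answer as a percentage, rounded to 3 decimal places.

+13.077%

With y = 0.106:
  t   CF        PV=CF/(1+0.106)^t    t·PV        t(t+1)·PV
  1        65.00        58.7703        58.7703         117.5407
  2        65.00        53.1377       106.2755         318.8265
  3        65.00        48.0450       144.1349         576.5397
  4        65.00        43.4403       173.7612         868.8061
  5     2,065.00     1,247.7984     6,238.9920      37,433.9517
  Σ                  1,451.1918     6,721.9339      39,315.6646
P = 1,451.1918; D_Mac = 4.63201 yrs; D_mod = 4.18807 yrs; C = 22.14780.
Duration effect: -4.18807 × (-0.029) = +0.121454
Convexity effect: 0.5 × 22.14780 × (-0.029)² = +0.0093131
ΔP/P ≈ +0.121454 + 0.0093131 = +0.130767 = +13.0767%.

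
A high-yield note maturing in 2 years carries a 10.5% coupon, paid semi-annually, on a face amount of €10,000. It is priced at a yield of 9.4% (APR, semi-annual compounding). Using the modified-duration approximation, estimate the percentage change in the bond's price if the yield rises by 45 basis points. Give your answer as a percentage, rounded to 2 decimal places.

Periodic yield y = 0.047. Modified duration first:
  t   CF        PV=CF/(1+0.047)^t    t·PV
  1       525.00       501.4327       501.4327
  2       525.00       478.9233       957.8465
  3       525.00       457.4243     1,372.2730
  4    10,525.00     8,758.6138    35,034.4553
  Σ                 10,196.3941    37,866.0074
P = 10,196.3941; D_Mac = 3.71367 half-year periods = 1.85683 yrs; D_mod = 1.85683/(1+0.047) = 1.77348 yrs.
ΔP/P ≈ -D_mod · Δy = -1.77348 × (+0.0045) = -0.007981 = -0.7981%.

-0.80%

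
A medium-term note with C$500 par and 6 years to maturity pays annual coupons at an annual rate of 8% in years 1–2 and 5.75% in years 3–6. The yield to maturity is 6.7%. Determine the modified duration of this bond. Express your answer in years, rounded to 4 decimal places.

Periodic yield y = 0.067. First find Macaulay duration:
  t   CF        PV=CF/(1+0.067)^t    t·PV
  1        40.00        37.4883        37.4883
  2        40.00        35.1343        70.2686
  3        28.75        23.6671        71.0012
  4        28.75        22.1810        88.7238
  5        28.75        20.7881       103.9407
  6       528.75       358.3141     2,149.8844
  Σ                    497.5728     2,521.3070
P = 497.5728; Macaulay duration = 2,521.3070 / 497.5728 = 5.06721 years.
Modified duration = D_Mac / (1 + y) = 5.06721 / 1.067 = 4.74903 years.

4.7490 years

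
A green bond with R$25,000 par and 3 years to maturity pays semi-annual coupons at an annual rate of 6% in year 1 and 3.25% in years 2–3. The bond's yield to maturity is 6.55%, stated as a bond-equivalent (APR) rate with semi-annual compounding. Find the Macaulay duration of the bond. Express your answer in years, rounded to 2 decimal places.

Periodic yield y = 0.03275. Discount each cash flow and weight by its period:
  t   CF        PV=CF/(1+0.03275)^t    t·PV
  1       750.00       726.2164       726.2164
  2       750.00       703.1870     1,406.3741
  3       406.25       368.8143     1,106.4429
  4       406.25       357.1187     1,428.4747
  5       406.25       345.7939     1,728.9696
  6    25,406.25    20,939.6465   125,637.8789
  Σ                 23,440.7768   132,034.3566
Price P = Σ PV = 23,440.7768.
Macaulay duration = Σ(t·PV) / P = 132,034.3566 / 23,440.7768 = 5.63268 half-year periods.
In years: 5.63268 / 2 = 2.81634 years.

2.82 years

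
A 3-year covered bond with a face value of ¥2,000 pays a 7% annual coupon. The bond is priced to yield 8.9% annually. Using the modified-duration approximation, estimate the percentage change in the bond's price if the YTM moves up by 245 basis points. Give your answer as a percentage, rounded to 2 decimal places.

-6.31%

Periodic yield y = 0.089. Modified duration first:
  t   CF        PV=CF/(1+0.089)^t    t·PV
  1       140.00       128.5583       128.5583
  2       140.00       118.0517       236.1034
  3     2,140.00     1,657.0291     4,971.0873
  Σ                  1,903.6391     5,335.7490
P = 1,903.6391; D_Mac = 2.80292 yrs; D_mod = 2.80292/(1+0.089) = 2.57385 yrs.
ΔP/P ≈ -D_mod · Δy = -2.57385 × (+0.0245) = -0.063059 = -6.3059%.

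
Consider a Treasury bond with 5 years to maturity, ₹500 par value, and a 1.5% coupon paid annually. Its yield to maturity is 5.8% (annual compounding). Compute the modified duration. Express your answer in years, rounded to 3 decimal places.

4.571 years

Periodic yield y = 0.058. First find Macaulay duration:
  t   CF        PV=CF/(1+0.058)^t    t·PV
  1         7.50         7.0888         7.0888
  2         7.50         6.7002        13.4005
  3         7.50         6.3329        18.9988
  4         7.50         5.9858        23.9430
  5       507.50       382.8315     1,914.1577
  Σ                    408.9393     1,977.5888
P = 408.9393; Macaulay duration = 1,977.5888 / 408.9393 = 4.83590 years.
Modified duration = D_Mac / (1 + y) = 4.83590 / 1.058 = 4.57079 years.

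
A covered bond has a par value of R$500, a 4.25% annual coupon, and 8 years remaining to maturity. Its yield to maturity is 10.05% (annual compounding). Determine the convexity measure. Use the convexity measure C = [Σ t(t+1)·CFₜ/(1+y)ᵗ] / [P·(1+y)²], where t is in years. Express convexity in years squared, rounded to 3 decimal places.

With y = 0.1005:
  t   CF        PV=CF/(1+0.1005)^t    t·PV        t(t+1)·PV
  1        21.25        19.3094        19.3094          38.6188
  2        21.25        17.5460        35.0921         105.2762
  3        21.25        15.9437        47.8311         191.3243
  4        21.25        14.4877        57.9507         289.7535
  5        21.25        13.1646        65.8232         394.9389
  6        21.25        11.9624        71.7745         502.4212
  7        21.25        10.8700        76.0898         608.7187
  8       521.25       242.2845     1,938.2763      17,444.4865
  Σ                    345.5684     2,312.1470      19,575.5381
P = 345.5684.
Convexity = Σ t(t+1)·PV / [P·(1+y)²] = 19,575.5381 / (345.5684 × 1.211100) = 46.77348.

46.773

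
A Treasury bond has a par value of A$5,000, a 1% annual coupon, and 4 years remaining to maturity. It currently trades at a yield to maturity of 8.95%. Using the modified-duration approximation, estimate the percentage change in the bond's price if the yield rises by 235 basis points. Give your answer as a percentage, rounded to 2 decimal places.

Periodic yield y = 0.0895. Modified duration first:
  t   CF        PV=CF/(1+0.0895)^t    t·PV
  1        50.00        45.8926        45.8926
  2        50.00        42.1226        84.2453
  3        50.00        38.6624       115.9871
  4     5,050.00     3,584.1192    14,336.4766
  Σ                  3,710.7968    14,582.6016
P = 3,710.7968; D_Mac = 3.92978 yrs; D_mod = 3.92978/(1+0.0895) = 3.60695 yrs.
ΔP/P ≈ -D_mod · Δy = -3.60695 × (+0.0235) = -0.084763 = -8.4763%.

-8.48%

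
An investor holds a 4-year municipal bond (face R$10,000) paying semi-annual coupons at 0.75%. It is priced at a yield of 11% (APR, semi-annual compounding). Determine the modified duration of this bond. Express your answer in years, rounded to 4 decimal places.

3.7285 years

Periodic yield y = 0.055. First find Macaulay duration:
  t   CF        PV=CF/(1+0.055)^t    t·PV
  1        37.50        35.5450        35.5450
  2        37.50        33.6920        67.3839
  3        37.50        31.9355        95.8065
  4        37.50        30.2706       121.0825
  5        37.50        28.6925       143.4627
  6        37.50        27.1967       163.1803
  7        37.50        25.7789       180.4522
  8    10,037.50     6,540.4237    52,323.3893
  Σ                  6,753.5349    53,130.3025
P = 6,753.5349; Macaulay duration = 53,130.3025 / 6,753.5349 = 7.86704 half-year periods = 3.93352 years.
Modified duration = D_Mac / (1 + y) = 3.93352 / 1.055 = 3.72845 years.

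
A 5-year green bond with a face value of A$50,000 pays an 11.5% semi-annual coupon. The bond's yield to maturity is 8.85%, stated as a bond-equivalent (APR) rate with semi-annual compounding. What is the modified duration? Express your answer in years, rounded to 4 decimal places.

3.8274 years

Periodic yield y = 0.04425. First find Macaulay duration:
  t   CF        PV=CF/(1+0.04425)^t    t·PV
  1     2,875.00     2,753.1721     2,753.1721
  2     2,875.00     2,636.5067     5,273.0134
  3     2,875.00     2,524.7850     7,574.3549
  4     2,875.00     2,417.7974     9,671.1898
  5     2,875.00     2,315.3435    11,576.7174
  6     2,875.00     2,217.2310    13,303.3861
  7     2,875.00     2,123.2761    14,862.9324
  8     2,875.00     2,033.3024    16,266.4194
  9     2,875.00     1,947.1414    17,524.2727
  10   52,875.00    34,293.0049   342,930.0486
  Σ                 55,261.5605   441,735.5068
P = 55,261.5605; Macaulay duration = 441,735.5068 / 55,261.5605 = 7.99354 half-year periods = 3.99677 years.
Modified duration = D_Mac / (1 + y) = 3.99677 / 1.04425 = 3.82741 years.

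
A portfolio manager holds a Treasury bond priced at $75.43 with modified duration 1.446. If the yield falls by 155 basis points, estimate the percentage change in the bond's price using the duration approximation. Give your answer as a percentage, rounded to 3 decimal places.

Duration approximation: ΔP/P ≈ -D_mod · Δy = -1.446 × (-0.0155) = +0.022413.
As a percentage: +2.2413%.

+2.241%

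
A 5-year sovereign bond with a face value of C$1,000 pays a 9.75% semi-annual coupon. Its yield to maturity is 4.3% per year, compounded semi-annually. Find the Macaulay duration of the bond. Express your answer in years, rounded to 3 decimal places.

4.183 years

Periodic yield y = 0.0215. Discount each cash flow and weight by its period:
  t   CF        PV=CF/(1+0.0215)^t    t·PV
  1        48.75        47.7239        47.7239
  2        48.75        46.7195        93.4389
  3        48.75        45.7361       137.2084
  4        48.75        44.7735       179.0940
  5        48.75        43.8311       219.1557
  6        48.75        42.9086       257.4516
  7        48.75        42.0055       294.0384
  8        48.75        41.1214       328.9710
  9        48.75        40.2559       362.3029
  10    1,048.75       847.7900     8,477.8995
  Σ                  1,242.8655    10,397.2845
Price P = Σ PV = 1,242.8655.
Macaulay duration = Σ(t·PV) / P = 10,397.2845 / 1,242.8655 = 8.36558 half-year periods.
In years: 8.36558 / 2 = 4.18279 years.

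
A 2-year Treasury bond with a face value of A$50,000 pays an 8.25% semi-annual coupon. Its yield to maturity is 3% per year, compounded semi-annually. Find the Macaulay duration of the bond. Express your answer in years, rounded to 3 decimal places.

Periodic yield y = 0.015. Discount each cash flow and weight by its period:
  t   CF        PV=CF/(1+0.015)^t    t·PV
  1     2,062.50     2,032.0197     2,032.0197
  2     2,062.50     2,001.9899     4,003.9797
  3     2,062.50     1,972.4038     5,917.2114
  4    52,062.50    49,052.4665   196,209.8660
  Σ                 55,058.8798   208,163.0768
Price P = Σ PV = 55,058.8798.
Macaulay duration = Σ(t·PV) / P = 208,163.0768 / 55,058.8798 = 3.78074 half-year periods.
In years: 3.78074 / 2 = 1.89037 years.

1.890 years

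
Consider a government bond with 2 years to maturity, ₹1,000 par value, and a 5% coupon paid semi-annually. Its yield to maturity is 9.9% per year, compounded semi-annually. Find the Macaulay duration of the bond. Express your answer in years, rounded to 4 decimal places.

1.9242 years

Periodic yield y = 0.0495. Discount each cash flow and weight by its period:
  t   CF        PV=CF/(1+0.0495)^t    t·PV
  1        25.00        23.8209        23.8209
  2        25.00        22.6973        45.3947
  3        25.00        21.6268        64.8805
  4     1,025.00       844.8782     3,379.5127
  Σ                    913.0232     3,513.6087
Price P = Σ PV = 913.0232.
Macaulay duration = Σ(t·PV) / P = 3,513.6087 / 913.0232 = 3.84832 half-year periods.
In years: 3.84832 / 2 = 1.92416 years.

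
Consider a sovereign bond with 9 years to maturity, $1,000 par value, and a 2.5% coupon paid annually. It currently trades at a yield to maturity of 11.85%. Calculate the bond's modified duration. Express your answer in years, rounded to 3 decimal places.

6.910 years

Periodic yield y = 0.1185. First find Macaulay duration:
  t   CF        PV=CF/(1+0.1185)^t    t·PV
  1        25.00        22.3514        22.3514
  2        25.00        19.9833        39.9667
  3        25.00        17.8662        53.5986
  4        25.00        15.9734        63.8934
  5        25.00        14.2810        71.4052
  6        25.00        12.7680        76.6082
  7        25.00        11.4153        79.9072
  8        25.00        10.2059        81.6473
  9     1,025.00       374.1106     3,366.9951
  Σ                    498.9551     3,856.3731
P = 498.9551; Macaulay duration = 3,856.3731 / 498.9551 = 7.72890 years.
Modified duration = D_Mac / (1 + y) = 7.72890 / 1.1185 = 6.91006 years.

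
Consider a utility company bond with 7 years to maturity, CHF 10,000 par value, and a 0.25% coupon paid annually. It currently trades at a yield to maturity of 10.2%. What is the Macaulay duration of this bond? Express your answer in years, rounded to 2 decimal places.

Periodic yield y = 0.102. Discount each cash flow and weight by its year:
  t   CF        PV=CF/(1+0.102)^t    t·PV
  1        25.00        22.6860        22.6860
  2        25.00        20.5862        41.1725
  3        25.00        18.6808        56.0424
  4        25.00        16.9517        67.8069
  5        25.00        15.3827        76.9134
  6        25.00        13.9589        83.7533
  7    10,025.00     5,079.4094    35,555.8659
  Σ                  5,187.6557    35,904.2403
Price P = Σ PV = 5,187.6557.
Macaulay duration = Σ(t·PV) / P = 35,904.2403 / 5,187.6557 = 6.92109 years.

6.92 years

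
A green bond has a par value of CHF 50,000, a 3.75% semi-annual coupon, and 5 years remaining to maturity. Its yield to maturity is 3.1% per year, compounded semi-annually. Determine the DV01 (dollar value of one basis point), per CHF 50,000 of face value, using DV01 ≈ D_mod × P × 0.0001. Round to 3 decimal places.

CHF 23.390

Periodic yield y = 0.0155.
  t   CF        PV=CF/(1+0.0155)^t    t·PV
  1       937.50       923.1905       923.1905
  2       937.50       909.0995     1,818.1990
  3       937.50       895.2235     2,685.6706
  4       937.50       881.5594     3,526.2375
  5       937.50       868.1038     4,340.5188
  6       937.50       854.8535     5,129.1212
  7       937.50       841.8055     5,892.6388
  8       937.50       828.9567     6,631.6537
  9       937.50       816.3040     7,346.7360
  10   50,937.50    43,675.5466   436,755.4658
  Σ                 51,494.6431   475,049.4320
P = 51,494.6431; D_Mac = 9.22522 half-year periods = 4.61261 yrs; D_mod = 4.54221 yrs.
DV01 ≈ 4.54221 × 51,494.6431 × 0.0001 = 23.389928.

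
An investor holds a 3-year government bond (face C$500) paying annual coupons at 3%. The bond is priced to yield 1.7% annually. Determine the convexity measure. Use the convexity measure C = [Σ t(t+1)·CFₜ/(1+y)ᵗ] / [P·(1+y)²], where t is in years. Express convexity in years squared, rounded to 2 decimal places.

With y = 0.017:
  t   CF        PV=CF/(1+0.017)^t    t·PV        t(t+1)·PV
  1        15.00        14.7493        14.7493          29.4985
  2        15.00        14.5027        29.0054          87.0163
  3       515.00       489.6033     1,468.8100       5,875.2401
  Σ                    518.8553     1,512.5647       5,991.7549
P = 518.8553.
Convexity = Σ t(t+1)·PV / [P·(1+y)²] = 5,991.7549 / (518.8553 × 1.034289) = 11.16518.

11.17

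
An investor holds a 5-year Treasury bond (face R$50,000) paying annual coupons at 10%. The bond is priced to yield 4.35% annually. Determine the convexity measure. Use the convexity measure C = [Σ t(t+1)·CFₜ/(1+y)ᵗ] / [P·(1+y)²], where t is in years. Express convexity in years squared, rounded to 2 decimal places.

With y = 0.0435:
  t   CF        PV=CF/(1+0.0435)^t    t·PV        t(t+1)·PV
  1     5,000.00     4,791.5668     4,791.5668       9,583.1337
  2     5,000.00     4,591.8226     9,183.6451      27,550.9354
  3     5,000.00     4,400.4049    13,201.2148      52,804.8593
  4     5,000.00     4,216.9669    16,867.8675      84,339.3377
  5    55,000.00    44,452.9332   222,264.6658   1,333,587.9947
  Σ                 62,453.6944   266,308.9601   1,507,866.2608
P = 62,453.6944.
Convexity = Σ t(t+1)·PV / [P·(1+y)²] = 1,507,866.2608 / (62,453.6944 × 1.088892) = 22.17276.

22.17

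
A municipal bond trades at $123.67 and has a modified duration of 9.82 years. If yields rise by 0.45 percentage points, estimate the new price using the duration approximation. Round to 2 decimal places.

Duration approximation: ΔP/P ≈ -D_mod · Δy = -9.82 × (+0.0045) = -0.044190.
New price ≈ 123.67 × (1 - 0.044190) = 118.2050227.

$118.21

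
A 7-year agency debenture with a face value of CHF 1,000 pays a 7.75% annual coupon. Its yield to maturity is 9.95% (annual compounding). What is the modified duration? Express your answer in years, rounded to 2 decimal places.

Periodic yield y = 0.0995. First find Macaulay duration:
  t   CF        PV=CF/(1+0.0995)^t    t·PV
  1        77.50        70.4866        70.4866
  2        77.50        64.1079       128.2157
  3        77.50        58.3064       174.9191
  4        77.50        53.0299       212.1196
  5        77.50        48.2309       241.1546
  6        77.50        43.8662       263.1974
  7     1,077.50       554.6904     3,882.8327
  Σ                    892.7182     4,972.9257
P = 892.7182; Macaulay duration = 4,972.9257 / 892.7182 = 5.57054 years.
Modified duration = D_Mac / (1 + y) = 5.57054 / 1.0995 = 5.06643 years.

5.07 years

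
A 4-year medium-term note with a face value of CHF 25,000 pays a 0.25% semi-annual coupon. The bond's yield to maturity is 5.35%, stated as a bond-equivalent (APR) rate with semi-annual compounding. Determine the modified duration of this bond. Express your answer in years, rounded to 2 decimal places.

Periodic yield y = 0.02675. First find Macaulay duration:
  t   CF        PV=CF/(1+0.02675)^t    t·PV
  1        31.25        30.4358        30.4358
  2        31.25        29.6429        59.2858
  3        31.25        28.8706        86.6118
  4        31.25        28.1184       112.4737
  5        31.25        27.3859       136.9293
  6        31.25        26.6724       160.0343
  7        31.25        25.9775       181.8424
  8    25,031.25    20,265.8510   162,126.8081
  Σ                 20,462.9545   162,894.4213
P = 20,462.9545; Macaulay duration = 162,894.4213 / 20,462.9545 = 7.96045 half-year periods = 3.98023 years.
Modified duration = D_Mac / (1 + y) = 3.98023 / 1.02675 = 3.87653 years.

3.88 years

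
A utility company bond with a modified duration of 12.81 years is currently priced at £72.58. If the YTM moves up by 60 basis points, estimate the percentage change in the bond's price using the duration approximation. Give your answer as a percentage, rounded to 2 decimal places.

-7.69%

Duration approximation: ΔP/P ≈ -D_mod · Δy = -12.81 × (+0.006) = -0.076860.
As a percentage: -7.6860%.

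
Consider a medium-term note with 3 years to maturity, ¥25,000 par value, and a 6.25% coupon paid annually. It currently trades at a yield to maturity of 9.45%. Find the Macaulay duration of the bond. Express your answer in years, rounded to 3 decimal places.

2.819 years

Periodic yield y = 0.0945. Discount each cash flow and weight by its year:
  t   CF        PV=CF/(1+0.0945)^t    t·PV
  1     1,562.50     1,427.5925     1,427.5925
  2     1,562.50     1,304.3330     2,608.6661
  3    26,562.50    20,259.1700    60,777.5101
  Σ                 22,991.0956    64,813.7687
Price P = Σ PV = 22,991.0956.
Macaulay duration = Σ(t·PV) / P = 64,813.7687 / 22,991.0956 = 2.81908 years.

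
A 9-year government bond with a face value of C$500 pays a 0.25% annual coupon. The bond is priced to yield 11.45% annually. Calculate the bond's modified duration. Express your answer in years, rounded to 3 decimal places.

Periodic yield y = 0.1145. First find Macaulay duration:
  t   CF        PV=CF/(1+0.1145)^t    t·PV
  1         1.25         1.1216         1.1216
  2         1.25         1.0064         2.0127
  3         1.25         0.9030         2.7089
  4         1.25         0.8102         3.2408
  5         1.25         0.7270         3.6348
  6         1.25         0.6523         3.9136
  7         1.25         0.5853         4.0968
  8         1.25         0.5251         4.2011
  9       501.25       188.9443     1,700.4984
  Σ                    195.2750     1,725.4287
P = 195.2750; Macaulay duration = 1,725.4287 / 195.2750 = 8.83589 years.
Modified duration = D_Mac / (1 + y) = 8.83589 / 1.1145 = 7.92812 years.

7.928 years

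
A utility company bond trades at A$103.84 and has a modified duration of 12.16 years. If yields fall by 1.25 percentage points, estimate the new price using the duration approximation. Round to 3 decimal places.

Duration approximation: ΔP/P ≈ -D_mod · Δy = -12.16 × (-0.0125) = +0.152000.
New price ≈ 103.84 × (1 + 0.152000) = 119.62368.

A$119.624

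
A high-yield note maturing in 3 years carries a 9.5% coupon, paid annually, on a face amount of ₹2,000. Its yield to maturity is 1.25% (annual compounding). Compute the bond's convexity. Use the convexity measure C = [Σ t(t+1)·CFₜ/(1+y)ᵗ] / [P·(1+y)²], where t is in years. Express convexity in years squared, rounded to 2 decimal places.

With y = 0.0125:
  t   CF        PV=CF/(1+0.0125)^t    t·PV        t(t+1)·PV
  1       190.00       187.6543       187.6543         375.3086
  2       190.00       185.3376       370.6752       1,112.0256
  3     2,190.00     2,109.8861     6,329.6584      25,318.6337
  Σ                  2,482.8781     6,887.9879      26,805.9679
P = 2,482.8781.
Convexity = Σ t(t+1)·PV / [P·(1+y)²] = 26,805.9679 / (2,482.8781 × 1.025156) = 10.53140.

10.53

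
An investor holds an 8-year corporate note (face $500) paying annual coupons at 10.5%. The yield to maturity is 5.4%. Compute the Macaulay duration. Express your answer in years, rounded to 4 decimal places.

Periodic yield y = 0.054. Discount each cash flow and weight by its year:
  t   CF        PV=CF/(1+0.054)^t    t·PV
  1        52.50        49.8102        49.8102
  2        52.50        47.2583        94.5166
  3        52.50        44.8371       134.5113
  4        52.50        42.5399       170.1598
  5        52.50        40.3605       201.8024
  6        52.50        38.2927       229.7560
  7        52.50        36.3308       254.3156
  8       552.50       362.7500     2,901.9998
  Σ                    662.1795     4,036.8717
Price P = Σ PV = 662.1795.
Macaulay duration = Σ(t·PV) / P = 4,036.8717 / 662.1795 = 6.09634 years.

6.0963 years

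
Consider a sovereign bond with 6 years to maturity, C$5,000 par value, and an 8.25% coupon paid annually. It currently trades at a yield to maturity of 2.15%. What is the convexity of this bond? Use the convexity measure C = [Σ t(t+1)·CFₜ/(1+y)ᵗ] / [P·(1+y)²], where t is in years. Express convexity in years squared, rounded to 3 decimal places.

With y = 0.0215:
  t   CF        PV=CF/(1+0.0215)^t    t·PV        t(t+1)·PV
  1       412.50       403.8179       403.8179         807.6358
  2       412.50       395.3186       790.6371       2,371.9114
  3       412.50       386.9981     1,160.9943       4,643.9773
  4       412.50       378.8528     1,515.4111       7,577.0554
  5       412.50       370.8789     1,854.3944      11,126.3663
  6     5,412.50     4,763.9554    28,583.7322     200,086.1252
  Σ                  6,699.8216    34,308.9870     226,613.0714
P = 6,699.8216.
Convexity = Σ t(t+1)·PV / [P·(1+y)²] = 226,613.0714 / (6,699.8216 × 1.043462) = 32.41492.

32.415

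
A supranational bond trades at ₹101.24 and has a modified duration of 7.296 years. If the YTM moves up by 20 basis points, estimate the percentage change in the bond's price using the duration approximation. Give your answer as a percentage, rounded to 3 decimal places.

Duration approximation: ΔP/P ≈ -D_mod · Δy = -7.296 × (+0.002) = -0.014592.
As a percentage: -1.4592%.

-1.459%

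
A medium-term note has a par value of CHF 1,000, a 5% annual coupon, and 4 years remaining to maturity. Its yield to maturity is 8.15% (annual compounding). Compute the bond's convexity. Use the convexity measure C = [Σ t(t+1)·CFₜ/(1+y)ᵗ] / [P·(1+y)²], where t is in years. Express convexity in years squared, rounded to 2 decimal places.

With y = 0.0815:
  t   CF        PV=CF/(1+0.0815)^t    t·PV        t(t+1)·PV
  1        50.00        46.2321        46.2321          92.4642
  2        50.00        42.7481        85.4962         256.4887
  3        50.00        39.5267       118.5801         474.3203
  4     1,050.00       767.5085     3,070.0341      15,350.1704
  Σ                    896.0154     3,320.3424      16,173.4435
P = 896.0154.
Convexity = Σ t(t+1)·PV / [P·(1+y)²] = 16,173.4435 / (896.0154 × 1.169642) = 15.43242.

15.43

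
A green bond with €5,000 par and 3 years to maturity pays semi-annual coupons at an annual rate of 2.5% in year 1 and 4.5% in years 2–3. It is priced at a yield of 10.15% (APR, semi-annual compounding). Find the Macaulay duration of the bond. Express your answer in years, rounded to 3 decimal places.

Periodic yield y = 0.05075. Discount each cash flow and weight by its period:
  t   CF        PV=CF/(1+0.05075)^t    t·PV
  1        62.50        59.4813        59.4813
  2        62.50        56.6084       113.2169
  3       112.50        96.9738       290.9213
  4       112.50        92.2901       369.1602
  5       112.50        87.8326       439.1628
  6     5,112.50     3,798.7169    22,792.3014
  Σ                  4,191.9031    24,064.2440
Price P = Σ PV = 4,191.9031.
Macaulay duration = Σ(t·PV) / P = 24,064.2440 / 4,191.9031 = 5.74065 half-year periods.
In years: 5.74065 / 2 = 2.87032 years.

2.870 years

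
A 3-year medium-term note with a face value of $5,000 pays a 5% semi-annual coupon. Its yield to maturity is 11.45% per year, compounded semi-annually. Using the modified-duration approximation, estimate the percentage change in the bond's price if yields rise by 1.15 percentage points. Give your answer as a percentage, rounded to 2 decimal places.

Periodic yield y = 0.05725. Modified duration first:
  t   CF        PV=CF/(1+0.05725)^t    t·PV
  1       125.00       118.2313       118.2313
  2       125.00       111.8290       223.6581
  3       125.00       105.7735       317.3205
  4       125.00       100.0459       400.1835
  5       125.00        94.6284       473.1421
  6     5,125.00     3,669.6759    22,018.0553
  Σ                  4,200.1840    23,550.5907
P = 4,200.1840; D_Mac = 5.60704 half-year periods = 2.80352 yrs; D_mod = 2.80352/(1+0.05725) = 2.65171 yrs.
ΔP/P ≈ -D_mod · Δy = -2.65171 × (+0.0115) = -0.030495 = -3.0495%.

-3.05%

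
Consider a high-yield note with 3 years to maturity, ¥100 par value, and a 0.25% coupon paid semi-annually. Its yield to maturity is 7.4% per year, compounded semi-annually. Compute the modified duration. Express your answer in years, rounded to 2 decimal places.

2.88 years

Periodic yield y = 0.037. First find Macaulay duration:
  t   CF        PV=CF/(1+0.037)^t    t·PV
  1        0.125         0.1205         0.1205
  2        0.125         0.1162         0.2325
  3        0.125         0.1121         0.3363
  4        0.125         0.1081         0.4324
  5        0.125         0.1042         0.5212
  6      100.125        80.5137       483.0824
  Σ                     81.0749       484.7253
P = 81.0749; Macaulay duration = 484.7253 / 81.0749 = 5.97873 half-year periods = 2.98937 years.
Modified duration = D_Mac / (1 + y) = 2.98937 / 1.037 = 2.88271 years.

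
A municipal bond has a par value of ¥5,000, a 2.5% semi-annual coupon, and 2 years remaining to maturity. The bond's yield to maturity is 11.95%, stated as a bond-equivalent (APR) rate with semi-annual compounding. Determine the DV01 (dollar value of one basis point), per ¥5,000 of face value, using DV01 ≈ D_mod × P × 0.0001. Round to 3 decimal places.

¥0.773

Periodic yield y = 0.05975.
  t   CF        PV=CF/(1+0.05975)^t    t·PV
  1        62.50        58.9762        58.9762
  2        62.50        55.6510       111.3020
  3        62.50        52.5134       157.5401
  4     5,062.50     4,013.7594    16,055.0376
  Σ                  4,180.8999    16,382.8559
P = 4,180.8999; D_Mac = 3.91850 half-year periods = 1.95925 yrs; D_mod = 1.84879 yrs.
DV01 ≈ 1.84879 × 4,180.8999 × 0.0001 = 0.772959.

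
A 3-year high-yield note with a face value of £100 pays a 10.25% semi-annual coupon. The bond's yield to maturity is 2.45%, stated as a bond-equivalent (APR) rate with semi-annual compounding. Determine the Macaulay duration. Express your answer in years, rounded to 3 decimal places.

Periodic yield y = 0.01225. Discount each cash flow and weight by its period:
  t   CF        PV=CF/(1+0.01225)^t    t·PV
  1        5.125         5.0630         5.0630
  2        5.125         5.0017        10.0034
  3        5.125         4.9412        14.8235
  4        5.125         4.8814        19.5255
  5        5.125         4.8223        24.1115
  6      105.125        97.7191       586.3144
  Σ                    122.4286       659.8414
Price P = Σ PV = 122.4286.
Macaulay duration = Σ(t·PV) / P = 659.8414 / 122.4286 = 5.38960 half-year periods.
In years: 5.38960 / 2 = 2.69480 years.

2.695 years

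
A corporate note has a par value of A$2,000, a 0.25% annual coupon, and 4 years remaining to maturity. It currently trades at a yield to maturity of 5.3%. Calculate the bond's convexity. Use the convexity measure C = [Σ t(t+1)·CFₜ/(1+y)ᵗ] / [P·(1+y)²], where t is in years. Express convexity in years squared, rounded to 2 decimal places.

With y = 0.053:
  t   CF        PV=CF/(1+0.053)^t    t·PV        t(t+1)·PV
  1         5.00         4.7483         4.7483           9.4967
  2         5.00         4.5093         9.0187          27.0561
  3         5.00         4.2824        12.8471          51.3885
  4     2,005.00     1,630.8007     6,523.2028      32,616.0142
  Σ                  1,644.3408     6,549.8170      32,703.9555
P = 1,644.3408.
Convexity = Σ t(t+1)·PV / [P·(1+y)²] = 32,703.9555 / (1,644.3408 × 1.108809) = 17.93708.

17.94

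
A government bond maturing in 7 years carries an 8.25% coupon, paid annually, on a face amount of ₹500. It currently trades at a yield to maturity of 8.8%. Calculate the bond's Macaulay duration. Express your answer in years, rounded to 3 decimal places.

Periodic yield y = 0.088. Discount each cash flow and weight by its year:
  t   CF        PV=CF/(1+0.088)^t    t·PV
  1        41.25        37.9136        37.9136
  2        41.25        34.8471        69.6941
  3        41.25        32.0285        96.0856
  4        41.25        29.4380       117.7520
  5        41.25        27.0570       135.2849
  6        41.25        24.8686       149.2113
  7       541.25       299.9132     2,099.3927
  Σ                    486.0660     2,705.3344
Price P = Σ PV = 486.0660.
Macaulay duration = Σ(t·PV) / P = 2,705.3344 / 486.0660 = 5.56578 years.

5.566 years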